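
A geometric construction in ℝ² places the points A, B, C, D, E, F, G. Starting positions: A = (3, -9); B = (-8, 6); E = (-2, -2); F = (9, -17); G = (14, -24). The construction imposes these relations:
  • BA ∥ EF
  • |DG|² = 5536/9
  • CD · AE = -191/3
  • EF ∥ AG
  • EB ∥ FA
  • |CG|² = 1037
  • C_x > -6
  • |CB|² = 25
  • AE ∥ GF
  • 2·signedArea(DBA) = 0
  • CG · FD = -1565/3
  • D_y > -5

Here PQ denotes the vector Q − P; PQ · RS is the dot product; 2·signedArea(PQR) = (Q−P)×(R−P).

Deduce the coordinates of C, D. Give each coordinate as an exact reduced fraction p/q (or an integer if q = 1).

C = (-5, 2)
D = (-2/3, -4)

1. D_x = -2/3  [line 15·x + 11·y + 54 = 0 ∩ |DG|² = 5536/9]
2. D_y = -4  [line 15·x + 11·y + 54 = 0 ∩ |DG|² = 5536/9]
   → D = (-2/3, -4)
3. C_x = -5  [CG · FD = -1565/3 ∩ CD · AE = -191/3]
4. C_y = 2  [CG · FD = -1565/3 ∩ CD · AE = -191/3]
   → C = (-5, 2)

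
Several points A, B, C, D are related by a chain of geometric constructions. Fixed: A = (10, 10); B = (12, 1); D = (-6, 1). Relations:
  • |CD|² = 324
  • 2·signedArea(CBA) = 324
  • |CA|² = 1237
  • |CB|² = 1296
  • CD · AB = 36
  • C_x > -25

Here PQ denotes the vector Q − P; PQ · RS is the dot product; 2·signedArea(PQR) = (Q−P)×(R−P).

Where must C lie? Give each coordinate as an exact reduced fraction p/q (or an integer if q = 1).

C = (-24, 1)

1. C_x = -24  [2·signedArea(CBA) = 324 ∩ CD · AB = 36]
2. C_y = 1  [2·signedArea(CBA) = 324 ∩ CD · AB = 36]
   → C = (-24, 1)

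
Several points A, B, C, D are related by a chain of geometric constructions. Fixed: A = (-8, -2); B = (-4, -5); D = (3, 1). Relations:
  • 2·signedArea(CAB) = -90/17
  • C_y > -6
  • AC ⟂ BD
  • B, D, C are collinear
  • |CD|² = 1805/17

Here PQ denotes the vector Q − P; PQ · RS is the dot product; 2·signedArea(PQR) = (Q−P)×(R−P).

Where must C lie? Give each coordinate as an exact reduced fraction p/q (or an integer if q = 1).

C = (-82/17, -97/17)

1. C_x = -82/17  [B, D, C are collinear ∩ AC ⟂ BD]
2. C_y = -97/17  [B, D, C are collinear ∩ AC ⟂ BD]
   → C = (-82/17, -97/17)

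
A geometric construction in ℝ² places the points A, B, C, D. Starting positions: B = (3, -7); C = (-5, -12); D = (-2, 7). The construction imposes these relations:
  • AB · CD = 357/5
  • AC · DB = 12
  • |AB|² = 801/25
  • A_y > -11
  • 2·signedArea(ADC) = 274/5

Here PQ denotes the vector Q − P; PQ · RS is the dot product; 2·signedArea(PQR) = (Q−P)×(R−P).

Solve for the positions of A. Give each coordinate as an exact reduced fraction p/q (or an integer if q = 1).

1. A_x = -9/5  [2·signedArea(ADC) = 274/5 ∩ AC · DB = 12]
2. A_y = -10  [2·signedArea(ADC) = 274/5 ∩ AC · DB = 12]
   → A = (-9/5, -10)

A = (-9/5, -10)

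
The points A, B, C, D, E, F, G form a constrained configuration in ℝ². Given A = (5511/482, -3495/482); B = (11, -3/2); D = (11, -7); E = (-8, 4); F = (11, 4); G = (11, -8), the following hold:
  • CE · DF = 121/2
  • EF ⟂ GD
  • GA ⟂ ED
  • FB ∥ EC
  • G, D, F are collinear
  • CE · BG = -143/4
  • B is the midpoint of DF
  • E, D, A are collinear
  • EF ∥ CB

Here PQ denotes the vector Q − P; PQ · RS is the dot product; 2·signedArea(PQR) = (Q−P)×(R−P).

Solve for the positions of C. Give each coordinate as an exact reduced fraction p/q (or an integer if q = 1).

1. C_x = -8  [EF ∥ CB ∩ FB ∥ EC]
2. C_y = -3/2  [EF ∥ CB ∩ FB ∥ EC]
   → C = (-8, -3/2)

C = (-8, -3/2)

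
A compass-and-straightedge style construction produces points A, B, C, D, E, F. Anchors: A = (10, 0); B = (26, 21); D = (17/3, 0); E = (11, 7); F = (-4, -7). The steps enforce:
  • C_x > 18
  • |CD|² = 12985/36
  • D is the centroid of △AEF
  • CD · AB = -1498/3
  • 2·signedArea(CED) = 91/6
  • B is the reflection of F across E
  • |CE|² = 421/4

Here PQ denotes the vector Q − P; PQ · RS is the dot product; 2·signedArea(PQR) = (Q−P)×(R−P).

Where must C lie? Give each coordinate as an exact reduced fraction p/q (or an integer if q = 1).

C = (37/2, 14)

1. C_x = 37/2  [2·signedArea(CED) = 91/6 ∩ CD · AB = -1498/3]
2. C_y = 14  [2·signedArea(CED) = 91/6 ∩ CD · AB = -1498/3]
   → C = (37/2, 14)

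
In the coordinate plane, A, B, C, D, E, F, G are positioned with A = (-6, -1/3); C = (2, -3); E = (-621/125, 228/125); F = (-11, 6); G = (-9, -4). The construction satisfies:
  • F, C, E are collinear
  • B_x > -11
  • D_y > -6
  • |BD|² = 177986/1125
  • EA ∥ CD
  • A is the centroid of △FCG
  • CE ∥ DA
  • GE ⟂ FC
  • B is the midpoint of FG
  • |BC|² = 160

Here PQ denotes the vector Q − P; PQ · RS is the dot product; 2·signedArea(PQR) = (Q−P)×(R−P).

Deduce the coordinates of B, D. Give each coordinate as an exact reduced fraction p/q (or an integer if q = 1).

B = (-10, 1)
D = (121/125, -1934/375)

1. B_x = -10  [B is the midpoint of FG]
2. B_y = 1  [B is the midpoint of FG]
   → B = (-10, 1)
3. D_x = 121/125  [CE ∥ DA ∩ EA ∥ CD]
4. D_y = -1934/375  [CE ∥ DA ∩ EA ∥ CD]
   → D = (121/125, -1934/375)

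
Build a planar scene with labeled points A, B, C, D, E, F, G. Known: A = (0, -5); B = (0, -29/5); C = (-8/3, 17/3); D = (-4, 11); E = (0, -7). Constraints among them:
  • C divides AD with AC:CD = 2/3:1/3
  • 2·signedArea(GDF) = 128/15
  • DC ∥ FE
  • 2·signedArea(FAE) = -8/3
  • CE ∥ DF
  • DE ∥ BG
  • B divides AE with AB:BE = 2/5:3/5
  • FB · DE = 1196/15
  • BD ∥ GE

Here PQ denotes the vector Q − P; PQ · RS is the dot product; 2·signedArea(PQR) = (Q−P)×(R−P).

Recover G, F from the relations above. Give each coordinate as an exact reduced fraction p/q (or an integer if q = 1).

F = (-4/3, -5/3)
G = (4, -119/5)

1. G_x = 4  [BD ∥ GE ∩ DE ∥ BG]
2. G_y = -119/5  [BD ∥ GE ∩ DE ∥ BG]
   → G = (4, -119/5)
3. F_x = -4/3  [DC ∥ FE ∩ CE ∥ DF]
4. F_y = -5/3  [DC ∥ FE ∩ CE ∥ DF]
   → F = (-4/3, -5/3)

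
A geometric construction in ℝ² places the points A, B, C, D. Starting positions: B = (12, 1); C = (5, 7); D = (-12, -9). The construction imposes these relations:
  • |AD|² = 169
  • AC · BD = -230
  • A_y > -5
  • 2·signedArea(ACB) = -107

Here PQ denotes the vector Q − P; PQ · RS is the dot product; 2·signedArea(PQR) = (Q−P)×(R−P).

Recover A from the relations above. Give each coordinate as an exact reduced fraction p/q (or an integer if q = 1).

A = (0, -4)

1. A_x = 0  [2·signedArea(ACB) = -107 ∩ AC · BD = -230]
2. A_y = -4  [2·signedArea(ACB) = -107 ∩ AC · BD = -230]
   → A = (0, -4)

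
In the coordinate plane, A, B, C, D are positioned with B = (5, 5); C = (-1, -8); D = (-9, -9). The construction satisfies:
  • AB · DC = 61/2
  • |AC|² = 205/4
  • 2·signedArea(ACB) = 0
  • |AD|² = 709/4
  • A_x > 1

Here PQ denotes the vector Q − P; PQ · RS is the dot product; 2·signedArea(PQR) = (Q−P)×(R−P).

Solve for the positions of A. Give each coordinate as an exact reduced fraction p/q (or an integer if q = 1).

A = (2, -3/2)

1. A_x = 2  [2·signedArea(ACB) = 0 ∩ AB · DC = 61/2]
2. A_y = -3/2  [2·signedArea(ACB) = 0 ∩ AB · DC = 61/2]
   → A = (2, -3/2)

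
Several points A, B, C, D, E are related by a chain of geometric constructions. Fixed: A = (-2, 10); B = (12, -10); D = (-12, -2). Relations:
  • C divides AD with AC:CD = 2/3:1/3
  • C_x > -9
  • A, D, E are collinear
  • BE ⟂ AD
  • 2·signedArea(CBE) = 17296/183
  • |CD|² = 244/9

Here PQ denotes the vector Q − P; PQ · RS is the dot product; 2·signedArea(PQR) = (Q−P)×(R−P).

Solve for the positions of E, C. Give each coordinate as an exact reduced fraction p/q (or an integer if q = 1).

C = (-26/3, 2)
E = (-372/61, 310/61)

1. E_x = -372/61  [A, D, E are collinear ∩ BE ⟂ AD]
2. E_y = 310/61  [A, D, E are collinear ∩ BE ⟂ AD]
   → E = (-372/61, 310/61)
3. C_x = -26/3  [C divides AD with AC:CD = 2/3:1/3]
4. C_y = 2  [C divides AD with AC:CD = 2/3:1/3]
   → C = (-26/3, 2)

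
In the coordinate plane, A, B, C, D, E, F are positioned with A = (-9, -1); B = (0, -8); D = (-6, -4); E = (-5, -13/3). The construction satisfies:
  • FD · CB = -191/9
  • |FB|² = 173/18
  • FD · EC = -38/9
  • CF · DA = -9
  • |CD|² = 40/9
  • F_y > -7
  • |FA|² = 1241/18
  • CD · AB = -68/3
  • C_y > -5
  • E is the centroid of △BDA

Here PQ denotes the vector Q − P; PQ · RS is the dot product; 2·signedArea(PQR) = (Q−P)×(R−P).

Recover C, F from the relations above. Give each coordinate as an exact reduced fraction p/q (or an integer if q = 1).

1. C_x = -4  [line -9·x + 7·y + -10/3 = 0 ∩ |CD|² = 40/9]
2. C_y = -14/3  [line -9·x + 7·y + -10/3 = 0 ∩ |CD|² = 40/9]
   → C = (-4, -14/3)
3. F_x = -5/2  [FD · EC = -38/9 ∩ FD · CB = -191/9]
4. F_y = -37/6  [FD · EC = -38/9 ∩ FD · CB = -191/9]
   → F = (-5/2, -37/6)

C = (-4, -14/3)
F = (-5/2, -37/6)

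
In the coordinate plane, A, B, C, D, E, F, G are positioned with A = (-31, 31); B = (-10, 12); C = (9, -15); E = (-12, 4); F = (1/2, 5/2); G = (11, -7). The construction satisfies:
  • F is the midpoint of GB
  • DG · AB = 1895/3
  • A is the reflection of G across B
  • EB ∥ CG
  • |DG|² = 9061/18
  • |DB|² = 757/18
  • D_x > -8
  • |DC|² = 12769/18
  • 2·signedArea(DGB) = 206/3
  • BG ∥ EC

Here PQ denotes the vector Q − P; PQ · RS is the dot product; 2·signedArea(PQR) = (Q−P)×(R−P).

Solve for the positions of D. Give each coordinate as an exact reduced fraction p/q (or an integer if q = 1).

1. D_x = -43/6  [2·signedArea(DGB) = 206/3 ∩ DG · AB = 1895/3]
2. D_y = 37/6  [2·signedArea(DGB) = 206/3 ∩ DG · AB = 1895/3]
   → D = (-43/6, 37/6)

D = (-43/6, 37/6)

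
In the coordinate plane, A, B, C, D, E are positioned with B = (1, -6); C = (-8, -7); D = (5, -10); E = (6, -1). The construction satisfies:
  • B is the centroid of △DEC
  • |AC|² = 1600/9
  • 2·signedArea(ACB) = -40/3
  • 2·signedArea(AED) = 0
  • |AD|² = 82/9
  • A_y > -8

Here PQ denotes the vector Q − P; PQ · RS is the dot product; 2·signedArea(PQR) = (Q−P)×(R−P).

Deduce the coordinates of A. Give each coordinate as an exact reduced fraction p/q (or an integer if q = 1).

1. A_x = 16/3  [2·signedArea(AED) = 0 ∩ 2·signedArea(ACB) = -40/3]
2. A_y = -7  [2·signedArea(AED) = 0 ∩ 2·signedArea(ACB) = -40/3]
   → A = (16/3, -7)

A = (16/3, -7)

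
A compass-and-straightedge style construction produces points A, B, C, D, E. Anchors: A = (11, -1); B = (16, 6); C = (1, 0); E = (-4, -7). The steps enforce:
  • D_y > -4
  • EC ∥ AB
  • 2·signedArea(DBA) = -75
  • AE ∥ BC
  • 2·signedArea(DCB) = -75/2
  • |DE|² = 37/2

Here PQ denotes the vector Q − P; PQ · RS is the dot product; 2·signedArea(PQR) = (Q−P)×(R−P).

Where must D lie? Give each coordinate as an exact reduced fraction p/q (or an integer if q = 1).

1. D_x = -3/2  [2·signedArea(DCB) = -75/2 ∩ 2·signedArea(DBA) = -75]
2. D_y = -7/2  [2·signedArea(DCB) = -75/2 ∩ 2·signedArea(DBA) = -75]
   → D = (-3/2, -7/2)

D = (-3/2, -7/2)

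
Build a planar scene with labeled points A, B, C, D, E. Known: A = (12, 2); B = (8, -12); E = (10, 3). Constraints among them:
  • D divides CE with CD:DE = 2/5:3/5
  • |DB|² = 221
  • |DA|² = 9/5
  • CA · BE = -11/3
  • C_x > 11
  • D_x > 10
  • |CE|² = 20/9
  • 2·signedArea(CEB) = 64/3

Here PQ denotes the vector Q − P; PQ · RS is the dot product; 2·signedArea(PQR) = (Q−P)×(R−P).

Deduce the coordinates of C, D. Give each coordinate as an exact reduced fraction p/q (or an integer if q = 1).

C = (34/3, 7/3)
D = (54/5, 13/5)

1. C_x = 34/3  [CA · BE = -11/3 ∩ 2·signedArea(CEB) = 64/3]
2. C_y = 7/3  [CA · BE = -11/3 ∩ 2·signedArea(CEB) = 64/3]
   → C = (34/3, 7/3)
3. D_x = 54/5  [D divides CE with CD:DE = 2/5:3/5]
4. D_y = 13/5  [D divides CE with CD:DE = 2/5:3/5]
   → D = (54/5, 13/5)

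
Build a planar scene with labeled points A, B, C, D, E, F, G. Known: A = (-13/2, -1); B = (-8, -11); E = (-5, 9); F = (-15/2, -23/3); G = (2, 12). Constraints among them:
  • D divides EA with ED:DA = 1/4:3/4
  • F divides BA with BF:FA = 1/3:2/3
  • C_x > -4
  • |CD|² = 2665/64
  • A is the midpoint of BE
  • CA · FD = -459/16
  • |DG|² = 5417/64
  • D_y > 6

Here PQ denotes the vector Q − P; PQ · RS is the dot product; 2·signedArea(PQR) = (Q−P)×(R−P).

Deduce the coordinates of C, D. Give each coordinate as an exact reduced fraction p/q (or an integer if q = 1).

C = (-3, 1/2)
D = (-43/8, 13/2)

1. D_x = -43/8  [D divides EA with ED:DA = 1/4:3/4]
2. D_y = 13/2  [D divides EA with ED:DA = 1/4:3/4]
   → D = (-43/8, 13/2)
3. C_x = -3  [line -17/8·x + -85/6·y + 17/24 = 0 ∩ |CD|² = 2665/64]
4. C_y = 1/2  [line -17/8·x + -85/6·y + 17/24 = 0 ∩ |CD|² = 2665/64]
   → C = (-3, 1/2)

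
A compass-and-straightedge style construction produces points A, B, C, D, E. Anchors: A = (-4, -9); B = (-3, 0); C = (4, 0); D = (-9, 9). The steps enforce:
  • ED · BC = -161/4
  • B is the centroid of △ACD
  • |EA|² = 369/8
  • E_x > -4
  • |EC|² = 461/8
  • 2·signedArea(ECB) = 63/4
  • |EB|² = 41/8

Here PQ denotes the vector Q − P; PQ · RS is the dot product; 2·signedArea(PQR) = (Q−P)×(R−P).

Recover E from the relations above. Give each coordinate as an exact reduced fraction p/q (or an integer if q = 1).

1. E_x = -13/4  [2·signedArea(ECB) = 63/4 ∩ ED · BC = -161/4]
2. E_y = -9/4  [2·signedArea(ECB) = 63/4 ∩ ED · BC = -161/4]
   → E = (-13/4, -9/4)

E = (-13/4, -9/4)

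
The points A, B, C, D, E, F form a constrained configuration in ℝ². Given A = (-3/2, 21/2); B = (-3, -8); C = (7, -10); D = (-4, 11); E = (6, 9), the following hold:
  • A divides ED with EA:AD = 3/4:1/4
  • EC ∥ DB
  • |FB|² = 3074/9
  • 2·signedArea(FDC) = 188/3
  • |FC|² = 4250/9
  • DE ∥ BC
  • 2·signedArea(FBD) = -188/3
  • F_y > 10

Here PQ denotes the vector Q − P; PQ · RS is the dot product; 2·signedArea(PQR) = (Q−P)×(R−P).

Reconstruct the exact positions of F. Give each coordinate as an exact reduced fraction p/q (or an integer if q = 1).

1. F_x = -2/3  [2·signedArea(FBD) = -188/3 ∩ 2·signedArea(FDC) = 188/3]
2. F_y = 31/3  [2·signedArea(FBD) = -188/3 ∩ 2·signedArea(FDC) = 188/3]
   → F = (-2/3, 31/3)

F = (-2/3, 31/3)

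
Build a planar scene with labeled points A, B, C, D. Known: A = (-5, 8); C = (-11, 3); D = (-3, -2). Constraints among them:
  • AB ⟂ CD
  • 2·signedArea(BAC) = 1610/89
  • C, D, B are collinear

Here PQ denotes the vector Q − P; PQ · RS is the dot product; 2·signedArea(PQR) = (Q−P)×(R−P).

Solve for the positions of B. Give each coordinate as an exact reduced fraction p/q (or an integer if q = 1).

B = (-795/89, 152/89)

1. B_x = -795/89  [C, D, B are collinear ∩ AB ⟂ CD]
2. B_y = 152/89  [C, D, B are collinear ∩ AB ⟂ CD]
   → B = (-795/89, 152/89)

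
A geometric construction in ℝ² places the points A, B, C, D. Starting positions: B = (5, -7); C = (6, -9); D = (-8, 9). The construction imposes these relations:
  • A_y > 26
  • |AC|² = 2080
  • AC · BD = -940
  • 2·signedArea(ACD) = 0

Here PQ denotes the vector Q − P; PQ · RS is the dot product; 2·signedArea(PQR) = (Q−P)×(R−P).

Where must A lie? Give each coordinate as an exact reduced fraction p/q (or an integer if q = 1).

1. A_x = -22  [2·signedArea(ACD) = 0 ∩ AC · BD = -940]
2. A_y = 27  [2·signedArea(ACD) = 0 ∩ AC · BD = -940]
   → A = (-22, 27)

A = (-22, 27)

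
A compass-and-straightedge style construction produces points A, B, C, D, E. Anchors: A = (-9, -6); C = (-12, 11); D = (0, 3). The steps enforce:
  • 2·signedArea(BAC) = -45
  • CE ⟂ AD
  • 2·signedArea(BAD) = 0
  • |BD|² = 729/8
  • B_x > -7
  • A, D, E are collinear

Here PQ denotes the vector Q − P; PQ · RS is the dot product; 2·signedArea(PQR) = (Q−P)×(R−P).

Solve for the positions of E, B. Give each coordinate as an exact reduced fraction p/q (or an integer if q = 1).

B = (-27/4, -15/4)
E = (-2, 1)

1. E_x = -2  [A, D, E are collinear ∩ CE ⟂ AD]
2. E_y = 1  [A, D, E are collinear ∩ CE ⟂ AD]
   → E = (-2, 1)
3. B_x = -27/4  [2·signedArea(BAD) = 0 ∩ 2·signedArea(BAC) = -45]
4. B_y = -15/4  [2·signedArea(BAD) = 0 ∩ 2·signedArea(BAC) = -45]
   → B = (-27/4, -15/4)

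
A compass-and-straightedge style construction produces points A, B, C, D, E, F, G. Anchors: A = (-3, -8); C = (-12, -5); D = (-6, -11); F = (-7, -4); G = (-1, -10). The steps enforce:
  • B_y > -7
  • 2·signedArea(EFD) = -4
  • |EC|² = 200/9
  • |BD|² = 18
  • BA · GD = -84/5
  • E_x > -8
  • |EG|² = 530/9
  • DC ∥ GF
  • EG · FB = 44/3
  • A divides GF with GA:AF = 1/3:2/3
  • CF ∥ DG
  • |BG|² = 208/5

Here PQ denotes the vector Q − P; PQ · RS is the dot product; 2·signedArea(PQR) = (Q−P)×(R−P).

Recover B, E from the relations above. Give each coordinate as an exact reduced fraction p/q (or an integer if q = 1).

1. B_x = -33/5  [line 5·x + 1·y + 199/5 = 0 ∩ |BG|² = 208/5]
2. B_y = -34/5  [line 5·x + 1·y + 199/5 = 0 ∩ |BG|² = 208/5]
   → B = (-33/5, -34/5)
3. E_x = -22/3  [2·signedArea(EFD) = -4 ∩ EG · FB = 44/3]
4. E_y = -17/3  [2·signedArea(EFD) = -4 ∩ EG · FB = 44/3]
   → E = (-22/3, -17/3)

B = (-33/5, -34/5)
E = (-22/3, -17/3)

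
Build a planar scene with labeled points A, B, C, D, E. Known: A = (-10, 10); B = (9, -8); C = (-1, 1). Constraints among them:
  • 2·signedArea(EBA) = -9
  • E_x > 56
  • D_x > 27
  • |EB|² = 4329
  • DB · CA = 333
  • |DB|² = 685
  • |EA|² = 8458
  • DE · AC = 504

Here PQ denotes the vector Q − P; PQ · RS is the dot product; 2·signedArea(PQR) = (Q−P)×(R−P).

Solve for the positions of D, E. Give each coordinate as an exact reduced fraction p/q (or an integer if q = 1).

1. D_x = 28  [line 9·x + -9·y + -486 = 0 ∩ |DB|² = 685]
2. D_y = -26  [line 9·x + -9·y + -486 = 0 ∩ |DB|² = 685]
   → D = (28, -26)
3. E_x = 57  [DE · AC = 504 ∩ 2·signedArea(EBA) = -9]
4. E_y = -53  [DE · AC = 504 ∩ 2·signedArea(EBA) = -9]
   → E = (57, -53)

D = (28, -26)
E = (57, -53)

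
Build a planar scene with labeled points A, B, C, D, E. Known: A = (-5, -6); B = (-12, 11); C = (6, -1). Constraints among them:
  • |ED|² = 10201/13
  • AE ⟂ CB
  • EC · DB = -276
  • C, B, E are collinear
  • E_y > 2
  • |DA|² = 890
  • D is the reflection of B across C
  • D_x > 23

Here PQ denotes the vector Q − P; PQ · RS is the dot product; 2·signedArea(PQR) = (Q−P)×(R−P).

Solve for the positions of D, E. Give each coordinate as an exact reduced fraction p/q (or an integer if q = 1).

D = (24, -13)
E = (9/13, 33/13)

1. D_x = 24  [D is the reflection of B across C]
2. D_y = -13  [D is the reflection of B across C]
   → D = (24, -13)
3. E_x = 9/13  [C, B, E are collinear ∩ AE ⟂ CB]
4. E_y = 33/13  [C, B, E are collinear ∩ AE ⟂ CB]
   → E = (9/13, 33/13)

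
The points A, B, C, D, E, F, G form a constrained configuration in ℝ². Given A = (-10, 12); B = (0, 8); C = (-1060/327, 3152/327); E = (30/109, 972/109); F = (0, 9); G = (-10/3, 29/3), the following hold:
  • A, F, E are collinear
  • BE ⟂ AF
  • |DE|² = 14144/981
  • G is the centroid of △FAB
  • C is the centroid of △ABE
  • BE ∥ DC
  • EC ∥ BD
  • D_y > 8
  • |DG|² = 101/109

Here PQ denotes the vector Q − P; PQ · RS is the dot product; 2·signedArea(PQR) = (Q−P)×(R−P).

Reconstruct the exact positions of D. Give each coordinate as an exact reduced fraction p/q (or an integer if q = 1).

1. D_x = -1150/327  [BE ∥ DC ∩ EC ∥ BD]
2. D_y = 2852/327  [BE ∥ DC ∩ EC ∥ BD]
   → D = (-1150/327, 2852/327)

D = (-1150/327, 2852/327)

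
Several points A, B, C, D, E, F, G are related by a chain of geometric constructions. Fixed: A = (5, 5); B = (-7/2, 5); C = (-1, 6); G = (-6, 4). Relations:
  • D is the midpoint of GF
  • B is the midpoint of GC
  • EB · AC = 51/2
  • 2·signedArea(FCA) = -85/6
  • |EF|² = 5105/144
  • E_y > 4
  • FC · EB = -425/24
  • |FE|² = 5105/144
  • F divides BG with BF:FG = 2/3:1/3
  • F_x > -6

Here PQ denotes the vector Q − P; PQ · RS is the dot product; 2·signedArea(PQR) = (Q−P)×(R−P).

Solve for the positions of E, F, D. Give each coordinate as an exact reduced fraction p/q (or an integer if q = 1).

1. F_x = -31/6  [F divides BG with BF:FG = 2/3:1/3]
2. F_y = 13/3  [F divides BG with BF:FG = 2/3:1/3]
   → F = (-31/6, 13/3)
3. D_x = -67/12  [D is the midpoint of GF]
4. D_y = 25/6  [D is the midpoint of GF]
   → D = (-67/12, 25/6)
5. E_x = 3/4  [EB · AC = 51/2 ∩ FC · EB = -425/24]
6. E_y = 5  [EB · AC = 51/2 ∩ FC · EB = -425/24]
   → E = (3/4, 5)

D = (-67/12, 25/6)
E = (3/4, 5)
F = (-31/6, 13/3)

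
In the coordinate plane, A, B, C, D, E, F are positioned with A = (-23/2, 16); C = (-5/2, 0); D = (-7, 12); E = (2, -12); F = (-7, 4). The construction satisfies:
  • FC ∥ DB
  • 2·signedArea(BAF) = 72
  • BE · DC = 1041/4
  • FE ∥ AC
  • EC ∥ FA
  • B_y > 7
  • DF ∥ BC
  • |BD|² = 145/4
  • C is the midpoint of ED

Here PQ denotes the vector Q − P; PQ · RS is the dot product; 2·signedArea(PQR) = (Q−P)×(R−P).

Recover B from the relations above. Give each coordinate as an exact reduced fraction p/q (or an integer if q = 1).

B = (-5/2, 8)

1. B_x = -5/2  [DF ∥ BC ∩ FC ∥ DB]
2. B_y = 8  [DF ∥ BC ∩ FC ∥ DB]
   → B = (-5/2, 8)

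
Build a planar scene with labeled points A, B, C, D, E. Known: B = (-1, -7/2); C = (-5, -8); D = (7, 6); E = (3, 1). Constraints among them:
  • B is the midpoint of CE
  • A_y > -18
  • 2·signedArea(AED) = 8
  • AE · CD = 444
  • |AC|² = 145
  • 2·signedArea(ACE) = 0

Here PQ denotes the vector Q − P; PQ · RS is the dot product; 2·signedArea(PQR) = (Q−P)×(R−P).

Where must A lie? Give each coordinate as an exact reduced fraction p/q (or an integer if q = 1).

A = (-13, -17)

1. A_x = -13  [2·signedArea(ACE) = 0 ∩ 2·signedArea(AED) = 8]
2. A_y = -17  [2·signedArea(ACE) = 0 ∩ 2·signedArea(AED) = 8]
   → A = (-13, -17)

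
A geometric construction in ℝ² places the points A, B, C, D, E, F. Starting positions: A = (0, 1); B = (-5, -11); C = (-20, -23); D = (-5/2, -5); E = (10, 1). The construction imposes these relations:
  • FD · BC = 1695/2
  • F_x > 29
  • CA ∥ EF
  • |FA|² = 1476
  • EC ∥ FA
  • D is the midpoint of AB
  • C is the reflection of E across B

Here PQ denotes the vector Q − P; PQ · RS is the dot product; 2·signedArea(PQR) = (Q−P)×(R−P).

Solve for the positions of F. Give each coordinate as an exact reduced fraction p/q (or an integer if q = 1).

F = (30, 25)

1. F_x = 30  [EC ∥ FA ∩ CA ∥ EF]
2. F_y = 25  [EC ∥ FA ∩ CA ∥ EF]
   → F = (30, 25)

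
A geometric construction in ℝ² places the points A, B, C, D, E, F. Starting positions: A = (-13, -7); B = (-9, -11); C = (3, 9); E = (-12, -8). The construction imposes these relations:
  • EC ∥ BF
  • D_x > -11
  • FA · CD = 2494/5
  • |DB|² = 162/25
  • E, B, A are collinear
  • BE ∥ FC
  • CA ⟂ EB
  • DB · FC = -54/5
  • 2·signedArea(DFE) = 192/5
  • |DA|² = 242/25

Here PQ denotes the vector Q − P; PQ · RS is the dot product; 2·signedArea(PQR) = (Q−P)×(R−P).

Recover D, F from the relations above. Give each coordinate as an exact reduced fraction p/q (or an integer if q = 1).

D = (-54/5, -46/5)
F = (6, 6)

1. F_x = 6  [BE ∥ FC ∩ EC ∥ BF]
2. F_y = 6  [BE ∥ FC ∩ EC ∥ BF]
   → F = (6, 6)
3. D_x = -54/5  [2·signedArea(DFE) = 192/5 ∩ DB · FC = -54/5]
4. D_y = -46/5  [2·signedArea(DFE) = 192/5 ∩ DB · FC = -54/5]
   → D = (-54/5, -46/5)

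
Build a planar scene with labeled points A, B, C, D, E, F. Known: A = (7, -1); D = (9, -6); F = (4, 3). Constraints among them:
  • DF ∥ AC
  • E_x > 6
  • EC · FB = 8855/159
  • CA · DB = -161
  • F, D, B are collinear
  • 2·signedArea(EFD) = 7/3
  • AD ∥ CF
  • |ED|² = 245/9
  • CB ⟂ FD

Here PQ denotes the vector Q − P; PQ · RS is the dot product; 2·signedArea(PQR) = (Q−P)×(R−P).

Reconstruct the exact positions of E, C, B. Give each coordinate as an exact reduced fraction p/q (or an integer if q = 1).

B = (149/106, 813/106)
C = (2, 8)
E = (20/3, -4/3)

1. C_x = 2  [AD ∥ CF ∩ DF ∥ AC]
2. C_y = 8  [AD ∥ CF ∩ DF ∥ AC]
   → C = (2, 8)
3. B_x = 149/106  [F, D, B are collinear ∩ CB ⟂ FD]
4. B_y = 813/106  [F, D, B are collinear ∩ CB ⟂ FD]
   → B = (149/106, 813/106)
5. E_x = 20/3  [EC · FB = 8855/159 ∩ 2·signedArea(EFD) = 7/3]
6. E_y = -4/3  [EC · FB = 8855/159 ∩ 2·signedArea(EFD) = 7/3]
   → E = (20/3, -4/3)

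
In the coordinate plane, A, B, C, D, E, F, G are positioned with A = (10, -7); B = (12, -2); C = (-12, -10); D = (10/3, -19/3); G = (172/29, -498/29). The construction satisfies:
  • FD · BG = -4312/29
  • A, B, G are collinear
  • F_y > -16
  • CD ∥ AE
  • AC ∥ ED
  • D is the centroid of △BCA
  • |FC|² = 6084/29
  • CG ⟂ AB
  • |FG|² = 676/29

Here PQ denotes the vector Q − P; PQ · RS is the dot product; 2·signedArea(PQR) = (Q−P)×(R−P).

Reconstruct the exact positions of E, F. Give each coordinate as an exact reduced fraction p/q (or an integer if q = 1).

1. E_x = 76/3  [AC ∥ ED ∩ CD ∥ AE]
2. E_y = -10/3  [AC ∥ ED ∩ CD ∥ AE]
   → E = (76/3, -10/3)
3. F_x = 42/29  [line 176/29·x + 440/29·y + 6512/29 = 0 ∩ |FG|² = 676/29]
4. F_y = -446/29  [line 176/29·x + 440/29·y + 6512/29 = 0 ∩ |FG|² = 676/29]
   → F = (42/29, -446/29)

E = (76/3, -10/3)
F = (42/29, -446/29)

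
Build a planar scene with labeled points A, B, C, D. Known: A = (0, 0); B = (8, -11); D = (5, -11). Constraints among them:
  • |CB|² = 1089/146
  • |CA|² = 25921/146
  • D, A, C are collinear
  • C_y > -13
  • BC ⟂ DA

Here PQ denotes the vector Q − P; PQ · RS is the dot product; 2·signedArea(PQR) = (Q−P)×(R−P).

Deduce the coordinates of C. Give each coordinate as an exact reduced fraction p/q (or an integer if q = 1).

C = (805/146, -1771/146)

1. C_x = 805/146  [D, A, C are collinear ∩ BC ⟂ DA]
2. C_y = -1771/146  [D, A, C are collinear ∩ BC ⟂ DA]
   → C = (805/146, -1771/146)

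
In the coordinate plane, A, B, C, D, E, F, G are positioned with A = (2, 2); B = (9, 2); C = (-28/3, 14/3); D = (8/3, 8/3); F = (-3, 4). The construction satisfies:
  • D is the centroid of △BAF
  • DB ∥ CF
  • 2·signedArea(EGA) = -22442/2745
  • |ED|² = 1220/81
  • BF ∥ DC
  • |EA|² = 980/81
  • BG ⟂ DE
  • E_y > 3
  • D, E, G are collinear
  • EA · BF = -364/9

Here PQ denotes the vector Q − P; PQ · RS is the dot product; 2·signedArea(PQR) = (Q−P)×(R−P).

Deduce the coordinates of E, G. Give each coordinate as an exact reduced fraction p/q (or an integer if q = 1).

1. E_x = -10/9  [line 12·x + -2·y + 184/9 = 0 ∩ |EA|² = 980/81]
2. E_y = 32/9  [line 12·x + -2·y + 184/9 = 0 ∩ |EA|² = 980/81]
   → E = (-10/9, 32/9)
3. G_x = 2689/305  [D, E, G are collinear ∩ BG ⟂ DE]
4. G_y = 372/305  [D, E, G are collinear ∩ BG ⟂ DE]
   → G = (2689/305, 372/305)

E = (-10/9, 32/9)
G = (2689/305, 372/305)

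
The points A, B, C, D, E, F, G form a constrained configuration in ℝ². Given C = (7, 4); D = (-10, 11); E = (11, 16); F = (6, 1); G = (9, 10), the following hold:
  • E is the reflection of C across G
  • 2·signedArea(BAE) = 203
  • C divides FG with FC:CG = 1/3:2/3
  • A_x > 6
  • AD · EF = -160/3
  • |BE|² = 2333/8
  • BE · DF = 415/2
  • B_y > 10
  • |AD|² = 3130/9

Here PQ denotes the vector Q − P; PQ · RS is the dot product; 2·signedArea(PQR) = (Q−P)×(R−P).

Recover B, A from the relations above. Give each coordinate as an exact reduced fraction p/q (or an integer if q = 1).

A = (19/3, 2)
B = (-21/4, 43/4)

1. A_x = 19/3  [line 5·x + 15·y + -185/3 = 0 ∩ |AD|² = 3130/9]
2. A_y = 2  [line 5·x + 15·y + -185/3 = 0 ∩ |AD|² = 3130/9]
   → A = (19/3, 2)
3. B_x = -21/4  [2·signedArea(BAE) = 203 ∩ BE · DF = 415/2]
4. B_y = 43/4  [2·signedArea(BAE) = 203 ∩ BE · DF = 415/2]
   → B = (-21/4, 43/4)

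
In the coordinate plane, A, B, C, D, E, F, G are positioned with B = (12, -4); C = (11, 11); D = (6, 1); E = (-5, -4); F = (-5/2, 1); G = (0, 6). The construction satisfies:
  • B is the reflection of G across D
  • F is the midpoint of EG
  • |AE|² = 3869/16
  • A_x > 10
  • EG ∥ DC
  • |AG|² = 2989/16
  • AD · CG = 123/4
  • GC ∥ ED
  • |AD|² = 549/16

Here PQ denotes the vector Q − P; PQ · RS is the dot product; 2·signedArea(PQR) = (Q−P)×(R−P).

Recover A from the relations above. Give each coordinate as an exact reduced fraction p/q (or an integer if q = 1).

1. A_x = 21/2  [line 11·x + 5·y + -407/4 = 0 ∩ |AE|² = 3869/16]
2. A_y = -11/4  [line 11·x + 5·y + -407/4 = 0 ∩ |AE|² = 3869/16]
   → A = (21/2, -11/4)

A = (21/2, -11/4)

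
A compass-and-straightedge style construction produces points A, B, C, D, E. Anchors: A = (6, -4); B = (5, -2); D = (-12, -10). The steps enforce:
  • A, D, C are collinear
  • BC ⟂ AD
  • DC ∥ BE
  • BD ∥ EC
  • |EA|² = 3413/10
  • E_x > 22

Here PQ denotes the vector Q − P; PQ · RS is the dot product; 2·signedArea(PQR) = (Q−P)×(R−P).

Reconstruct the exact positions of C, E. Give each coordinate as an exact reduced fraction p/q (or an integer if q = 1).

1. C_x = 57/10  [A, D, C are collinear ∩ BC ⟂ AD]
2. C_y = -41/10  [A, D, C are collinear ∩ BC ⟂ AD]
   → C = (57/10, -41/10)
3. E_x = 227/10  [BD ∥ EC ∩ DC ∥ BE]
4. E_y = 39/10  [BD ∥ EC ∩ DC ∥ BE]
   → E = (227/10, 39/10)

C = (57/10, -41/10)
E = (227/10, 39/10)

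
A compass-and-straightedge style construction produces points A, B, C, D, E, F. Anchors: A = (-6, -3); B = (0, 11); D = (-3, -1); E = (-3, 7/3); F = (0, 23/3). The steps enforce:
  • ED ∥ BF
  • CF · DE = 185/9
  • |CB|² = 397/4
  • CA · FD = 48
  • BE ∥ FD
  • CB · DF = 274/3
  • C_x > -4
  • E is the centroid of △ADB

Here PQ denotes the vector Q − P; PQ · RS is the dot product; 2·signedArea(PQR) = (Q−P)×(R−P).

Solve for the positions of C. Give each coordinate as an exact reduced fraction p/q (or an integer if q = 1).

C = (-3, 3/2)

1. C_x = -3  [CF · DE = 185/9 ∩ CB · DF = 274/3]
2. C_y = 3/2  [CF · DE = 185/9 ∩ CB · DF = 274/3]
   → C = (-3, 3/2)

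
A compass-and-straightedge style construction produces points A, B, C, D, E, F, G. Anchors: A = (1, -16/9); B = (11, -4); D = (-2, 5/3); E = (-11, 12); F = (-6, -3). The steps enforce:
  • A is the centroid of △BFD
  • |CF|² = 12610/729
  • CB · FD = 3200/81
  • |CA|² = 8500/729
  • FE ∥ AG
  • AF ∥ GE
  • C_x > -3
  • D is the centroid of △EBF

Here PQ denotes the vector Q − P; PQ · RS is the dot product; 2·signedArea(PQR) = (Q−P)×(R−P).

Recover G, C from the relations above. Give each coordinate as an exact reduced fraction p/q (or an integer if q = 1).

C = (-7/3, -28/27)
G = (-4, 119/9)

1. G_x = -4  [AF ∥ GE ∩ FE ∥ AG]
2. G_y = 119/9  [AF ∥ GE ∩ FE ∥ AG]
   → G = (-4, 119/9)
3. C_x = -7/3  [line -4·x + -14/3·y + -1148/81 = 0 ∩ |CF|² = 12610/729]
4. C_y = -28/27  [line -4·x + -14/3·y + -1148/81 = 0 ∩ |CF|² = 12610/729]
   → C = (-7/3, -28/27)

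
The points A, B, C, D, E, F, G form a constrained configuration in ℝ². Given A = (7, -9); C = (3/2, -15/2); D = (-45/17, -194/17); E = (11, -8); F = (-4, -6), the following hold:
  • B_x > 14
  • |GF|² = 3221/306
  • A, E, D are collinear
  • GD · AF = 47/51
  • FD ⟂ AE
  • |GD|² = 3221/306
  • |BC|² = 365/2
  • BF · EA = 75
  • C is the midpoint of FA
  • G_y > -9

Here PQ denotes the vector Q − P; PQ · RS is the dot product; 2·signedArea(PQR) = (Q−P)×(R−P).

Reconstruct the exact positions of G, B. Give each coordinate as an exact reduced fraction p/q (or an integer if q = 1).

1. G_x = -175/102  [line 11·x + -3·y + -308/51 = 0 ∩ |GD|² = 3221/306]
2. G_y = -847/102  [line 11·x + -3·y + -308/51 = 0 ∩ |GD|² = 3221/306]
   → G = (-175/102, -847/102)
3. B_x = 15  [line 4·x + 1·y + -53 = 0 ∩ |BC|² = 365/2]
4. B_y = -7  [line 4·x + 1·y + -53 = 0 ∩ |BC|² = 365/2]
   → B = (15, -7)

B = (15, -7)
G = (-175/102, -847/102)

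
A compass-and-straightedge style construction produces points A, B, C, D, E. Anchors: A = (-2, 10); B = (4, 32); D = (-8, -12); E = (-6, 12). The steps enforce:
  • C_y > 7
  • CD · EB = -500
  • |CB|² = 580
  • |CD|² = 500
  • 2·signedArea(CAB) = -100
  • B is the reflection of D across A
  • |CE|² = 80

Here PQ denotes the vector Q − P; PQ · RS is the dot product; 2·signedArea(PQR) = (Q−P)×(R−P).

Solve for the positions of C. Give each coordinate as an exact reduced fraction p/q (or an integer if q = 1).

C = (2, 8)

1. C_x = 2  [2·signedArea(CAB) = -100 ∩ CD · EB = -500]
2. C_y = 8  [2·signedArea(CAB) = -100 ∩ CD · EB = -500]
   → C = (2, 8)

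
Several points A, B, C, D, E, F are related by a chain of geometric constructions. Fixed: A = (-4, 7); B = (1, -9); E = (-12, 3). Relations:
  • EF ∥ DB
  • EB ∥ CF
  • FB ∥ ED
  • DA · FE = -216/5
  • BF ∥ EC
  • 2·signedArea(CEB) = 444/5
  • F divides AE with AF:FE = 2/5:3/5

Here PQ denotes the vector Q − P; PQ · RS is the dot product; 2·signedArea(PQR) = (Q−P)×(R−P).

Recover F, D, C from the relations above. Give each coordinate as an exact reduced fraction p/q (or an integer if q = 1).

1. F_x = -36/5  [F divides AE with AF:FE = 2/5:3/5]
2. F_y = 27/5  [F divides AE with AF:FE = 2/5:3/5]
   → F = (-36/5, 27/5)
3. D_x = -19/5  [EF ∥ DB ∩ FB ∥ ED]
4. D_y = -57/5  [EF ∥ DB ∩ FB ∥ ED]
   → D = (-19/5, -57/5)
5. C_x = -101/5  [EB ∥ CF ∩ BF ∥ EC]
6. C_y = 87/5  [EB ∥ CF ∩ BF ∥ EC]
   → C = (-101/5, 87/5)

C = (-101/5, 87/5)
D = (-19/5, -57/5)
F = (-36/5, 27/5)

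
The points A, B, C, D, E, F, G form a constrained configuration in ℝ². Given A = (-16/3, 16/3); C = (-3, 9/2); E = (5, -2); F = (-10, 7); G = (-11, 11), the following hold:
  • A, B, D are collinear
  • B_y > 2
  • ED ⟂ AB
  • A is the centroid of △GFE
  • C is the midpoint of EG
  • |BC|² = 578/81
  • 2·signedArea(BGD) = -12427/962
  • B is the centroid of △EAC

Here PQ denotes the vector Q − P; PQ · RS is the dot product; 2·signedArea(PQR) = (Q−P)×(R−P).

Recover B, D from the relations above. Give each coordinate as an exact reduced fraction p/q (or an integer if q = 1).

1. B_x = -10/9  [B is the centroid of △EAC]
2. B_y = 47/18  [B is the centroid of △EAC]
   → B = (-10/9, 47/18)
3. D_x = 2552/481  [A, B, D are collinear ∩ ED ⟂ AB]
4. D_y = -734/481  [A, B, D are collinear ∩ ED ⟂ AB]
   → D = (2552/481, -734/481)

B = (-10/9, 47/18)
D = (2552/481, -734/481)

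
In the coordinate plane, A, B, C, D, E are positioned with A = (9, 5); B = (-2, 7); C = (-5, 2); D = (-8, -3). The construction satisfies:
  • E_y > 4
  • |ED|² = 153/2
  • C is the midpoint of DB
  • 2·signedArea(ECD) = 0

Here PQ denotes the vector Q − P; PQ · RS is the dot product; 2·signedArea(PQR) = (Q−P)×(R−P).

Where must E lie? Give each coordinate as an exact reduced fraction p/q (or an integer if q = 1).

1. E_x = -7/2  [line 5·x + -3·y + 31 = 0 ∩ |ED|² = 153/2]
2. E_y = 9/2  [line 5·x + -3·y + 31 = 0 ∩ |ED|² = 153/2]
   → E = (-7/2, 9/2)

E = (-7/2, 9/2)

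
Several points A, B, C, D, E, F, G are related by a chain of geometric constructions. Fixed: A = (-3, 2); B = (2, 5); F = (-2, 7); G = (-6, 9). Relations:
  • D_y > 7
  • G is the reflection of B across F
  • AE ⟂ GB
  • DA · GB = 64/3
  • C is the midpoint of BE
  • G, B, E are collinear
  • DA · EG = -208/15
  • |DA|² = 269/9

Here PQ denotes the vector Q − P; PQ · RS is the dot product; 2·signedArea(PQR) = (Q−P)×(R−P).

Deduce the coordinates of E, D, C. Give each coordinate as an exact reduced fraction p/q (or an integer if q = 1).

C = (3/5, 57/10)
D = (-44/15, 112/15)
E = (-4/5, 32/5)

1. E_x = -4/5  [G, B, E are collinear ∩ AE ⟂ GB]
2. E_y = 32/5  [G, B, E are collinear ∩ AE ⟂ GB]
   → E = (-4/5, 32/5)
3. D_x = -44/15  [line -8·x + 4·y + -160/3 = 0 ∩ |DA|² = 269/9]
4. D_y = 112/15  [line -8·x + 4·y + -160/3 = 0 ∩ |DA|² = 269/9]
   → D = (-44/15, 112/15)
5. C_x = 3/5  [C is the midpoint of BE]
6. C_y = 57/10  [C is the midpoint of BE]
   → C = (3/5, 57/10)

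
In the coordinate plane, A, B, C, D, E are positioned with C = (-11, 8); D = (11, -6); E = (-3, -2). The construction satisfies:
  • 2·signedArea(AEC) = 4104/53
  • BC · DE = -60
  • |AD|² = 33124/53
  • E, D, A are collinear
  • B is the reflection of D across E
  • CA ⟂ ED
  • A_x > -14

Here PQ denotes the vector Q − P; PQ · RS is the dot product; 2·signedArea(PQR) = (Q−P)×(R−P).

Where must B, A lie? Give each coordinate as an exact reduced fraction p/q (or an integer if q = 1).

1. B_x = -17  [B is the reflection of D across E]
2. B_y = 2  [B is the reflection of D across E]
   → B = (-17, 2)
3. A_x = -691/53  [E, D, A are collinear ∩ CA ⟂ ED]
4. A_y = 46/53  [E, D, A are collinear ∩ CA ⟂ ED]
   → A = (-691/53, 46/53)

A = (-691/53, 46/53)
B = (-17, 2)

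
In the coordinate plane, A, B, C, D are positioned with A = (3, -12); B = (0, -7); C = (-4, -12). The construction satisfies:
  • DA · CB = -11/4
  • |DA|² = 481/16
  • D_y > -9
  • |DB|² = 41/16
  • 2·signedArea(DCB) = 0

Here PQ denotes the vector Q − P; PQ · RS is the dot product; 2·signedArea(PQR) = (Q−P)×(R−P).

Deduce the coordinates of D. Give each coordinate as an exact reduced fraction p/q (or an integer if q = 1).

1. D_x = -1  [2·signedArea(DCB) = 0 ∩ DA · CB = -11/4]
2. D_y = -33/4  [2·signedArea(DCB) = 0 ∩ DA · CB = -11/4]
   → D = (-1, -33/4)

D = (-1, -33/4)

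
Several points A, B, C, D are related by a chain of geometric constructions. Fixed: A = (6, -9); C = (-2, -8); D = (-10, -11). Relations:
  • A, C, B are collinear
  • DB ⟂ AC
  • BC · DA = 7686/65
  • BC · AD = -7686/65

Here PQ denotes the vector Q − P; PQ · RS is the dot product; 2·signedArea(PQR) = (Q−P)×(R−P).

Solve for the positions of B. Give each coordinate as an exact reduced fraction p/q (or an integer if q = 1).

B = (-618/65, -459/65)

1. B_x = -618/65  [A, C, B are collinear ∩ DB ⟂ AC]
2. B_y = -459/65  [A, C, B are collinear ∩ DB ⟂ AC]
   → B = (-618/65, -459/65)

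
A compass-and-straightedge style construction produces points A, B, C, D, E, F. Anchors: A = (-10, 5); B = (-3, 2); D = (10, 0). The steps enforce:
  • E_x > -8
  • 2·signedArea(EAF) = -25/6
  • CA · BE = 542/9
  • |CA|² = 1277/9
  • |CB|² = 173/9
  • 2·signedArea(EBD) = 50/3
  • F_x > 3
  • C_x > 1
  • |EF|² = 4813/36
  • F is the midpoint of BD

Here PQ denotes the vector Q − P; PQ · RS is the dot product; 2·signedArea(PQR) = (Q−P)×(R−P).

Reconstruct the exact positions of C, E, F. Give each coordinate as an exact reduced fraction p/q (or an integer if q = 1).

C = (4/3, 4/3)
E = (-23/3, 4)
F = (7/2, 1)

1. F_x = 7/2  [F is the midpoint of BD]
2. F_y = 1  [F is the midpoint of BD]
   → F = (7/2, 1)
3. E_x = -23/3  [2·signedArea(EBD) = 50/3 ∩ 2·signedArea(EAF) = -25/6]
4. E_y = 4  [2·signedArea(EBD) = 50/3 ∩ 2·signedArea(EAF) = -25/6]
   → E = (-23/3, 4)
5. C_x = 4/3  [line 14/3·x + -2·y + -32/9 = 0 ∩ |CA|² = 1277/9]
6. C_y = 4/3  [line 14/3·x + -2·y + -32/9 = 0 ∩ |CA|² = 1277/9]
   → C = (4/3, 4/3)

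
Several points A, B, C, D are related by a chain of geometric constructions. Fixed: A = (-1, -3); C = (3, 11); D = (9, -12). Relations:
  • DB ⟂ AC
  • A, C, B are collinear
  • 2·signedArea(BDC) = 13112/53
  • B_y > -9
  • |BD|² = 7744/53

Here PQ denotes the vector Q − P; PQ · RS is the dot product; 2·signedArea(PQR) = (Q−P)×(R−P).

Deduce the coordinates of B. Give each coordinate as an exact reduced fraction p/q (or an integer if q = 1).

B = (-139/53, -460/53)

1. B_x = -139/53  [A, C, B are collinear ∩ DB ⟂ AC]
2. B_y = -460/53  [A, C, B are collinear ∩ DB ⟂ AC]
   → B = (-139/53, -460/53)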